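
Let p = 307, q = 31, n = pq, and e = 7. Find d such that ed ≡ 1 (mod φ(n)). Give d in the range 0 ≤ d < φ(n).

φ(n) = (p−1)(q−1) = 306·30 = 9180.
Need d with 7·d ≡ 1 (mod 9180). Apply the extended Euclidean algorithm:
9180 = 1311×7 + 3
7 = 2×3 + 1
3 = 3×1 + 0
Back-substitute:
1 = 7 − 2·3
1 = −2·9180 + 2623·7
So 7·2623 ≡ 1 (mod 9180), hence d = 2623.

2623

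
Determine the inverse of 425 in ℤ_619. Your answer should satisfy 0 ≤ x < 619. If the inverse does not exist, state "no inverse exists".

Run Euclid on (619, 425):
619 = 1×425 + 194
425 = 2×194 + 37
194 = 5×37 + 9
37 = 4×9 + 1
9 = 9×1 + 0
Since gcd(425, 619) = 1, back-substitute to write 1 as a combination:
1 = 37 − 4·9
1 = −4·194 + 21·37
1 = 21·425 − 46·194
1 = −46·619 + 67·425
So 425·67 ≡ 1 (mod 619).

67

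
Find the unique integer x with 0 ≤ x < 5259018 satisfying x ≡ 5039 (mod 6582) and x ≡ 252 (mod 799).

Write x = 5039 + 6582·k. Then 6582·k ≡ 252 − 5039 ≡ 7 (mod 799).
Need 6582⁻¹ mod 799. Extended Euclid on (799, 190):
799 = 4*190 + 39
190 = 4*39 + 34
39 = 1*34 + 5
34 = 6*5 + 4
5 = 1*4 + 1
4 = 4*1 + 0
Back-substitute:
1 = 5 − 4
1 = −34 + 7·5
1 = 7·39 − 8·34
1 = −8·190 + 39·39
1 = 39·799 − 164·190
6582⁻¹ ≡ 635 (mod 799), so k ≡ 635·7 ≡ 450 (mod 799).
x = 5039 + 6582·450 = 2966939.

2966939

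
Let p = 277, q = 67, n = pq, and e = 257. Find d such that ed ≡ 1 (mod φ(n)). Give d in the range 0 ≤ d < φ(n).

φ(n) = (p−1)(q−1) = 276·66 = 18216.
Need d with 257·d ≡ 1 (mod 18216). Apply the extended Euclidean algorithm:
18216 = 70*257 + 226
257 = 1*226 + 31
226 = 7*31 + 9
31 = 3*9 + 4
9 = 2*4 + 1
4 = 4*1 + 0
Back-substitute:
1 = 9 − 2·4
1 = −2·31 + 7·9
1 = 7·226 − 51·31
1 = −51·257 + 58·226
1 = 58·18216 − 4111·257
So 257·(-4111) ≡ 1 (mod 18216), hence d ≡ -4111 ≡ 14105 (mod 18216).

14105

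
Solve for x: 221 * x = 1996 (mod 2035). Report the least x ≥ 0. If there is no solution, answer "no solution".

1556

First find gcd(221, 2035):
2035 = 9×221 + 46
221 = 4×46 + 37
46 = 1×37 + 9
37 = 4×9 + 1
9 = 9×1 + 0
gcd = 1, so a unique solution mod 2035 exists.
Back-substitute for the Bézout coefficients:
1 = 37 − 4·9
1 = −4·46 + 5·37
1 = 5·221 − 24·46
1 = −24·2035 + 221·221
So 221·(221) ≡ 1 (mod 2035), giving 221⁻¹ ≡ 221.
x ≡ 221⁻¹·1996 ≡ 221·1996 ≡ 1556 (mod 2035).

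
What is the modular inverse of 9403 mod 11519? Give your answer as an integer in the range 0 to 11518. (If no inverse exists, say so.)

Extended Euclidean algorithm:
11519 = 1*9403 + 2116
9403 = 4*2116 + 939
2116 = 2*939 + 238
939 = 3*238 + 225
238 = 1*225 + 13
225 = 17*13 + 4
13 = 3*4 + 1
4 = 4*1 + 0
The gcd is 1. Working backward:
1 = 13 − 3·4
1 = −3·225 + 52·13
1 = 52·238 − 55·225
1 = −55·939 + 217·238
1 = 217·2116 − 489·939
1 = −489·9403 + 2173·2116
1 = 2173·11519 − 2662·9403
Thus 9403·(-2662) ≡ 1 (mod 11519); reducing, -2662 mod 11519 = 8857.

8857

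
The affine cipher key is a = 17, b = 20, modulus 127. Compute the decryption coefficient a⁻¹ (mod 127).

Apply the Euclidean algorithm to 127 and 17:
127 = 7·17 + 8
17 = 2·8 + 1
8 = 8·1 + 0
Since gcd(17, 127) = 1, back-substitute to write 1 as a combination:
1 = 17 − 2·8
1 = −2·127 + 15·17
So 17·15 ≡ 1 (mod 127).

15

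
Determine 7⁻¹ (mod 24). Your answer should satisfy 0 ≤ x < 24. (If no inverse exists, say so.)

7

Extended Euclidean algorithm:
24 = 3*7 + 3
7 = 2*3 + 1
3 = 3*1 + 0
Since gcd(7, 24) = 1, back-substitute to write 1 as a combination:
1 = 7 − 2·3
1 = −2·24 + 7·7
So 7·7 ≡ 1 (mod 24).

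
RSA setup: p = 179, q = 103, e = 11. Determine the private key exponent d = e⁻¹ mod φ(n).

14855

φ(n) = (p−1)(q−1) = 178·102 = 18156.
Need d with 11·d ≡ 1 (mod 18156). Apply the extended Euclidean algorithm:
18156 = 1650×11 + 6
11 = 1×6 + 5
6 = 1×5 + 1
5 = 5×1 + 0
Back-substitute:
1 = 6 − 5
1 = −11 + 2·6
1 = 2·18156 − 3301·11
So 11·(-3301) ≡ 1 (mod 18156), hence d ≡ -3301 ≡ 14855 (mod 18156).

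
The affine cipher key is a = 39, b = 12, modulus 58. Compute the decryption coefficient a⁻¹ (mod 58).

3

Apply the Euclidean algorithm to 58 and 39:
58 = 1*39 + 19
39 = 2*19 + 1
19 = 19*1 + 0
gcd = 1, so the inverse exists. Back-substitute:
1 = 39 − 2·19
1 = −2·58 + 3·39
So 39·3 ≡ 1 (mod 58).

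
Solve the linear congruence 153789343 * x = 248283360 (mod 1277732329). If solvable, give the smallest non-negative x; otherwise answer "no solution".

433208578

First find gcd(153789343, 1277732329):
1277732329 = 8·153789343 + 47417585
153789343 = 3·47417585 + 11536588
47417585 = 4·11536588 + 1271233
11536588 = 9·1271233 + 95491
1271233 = 13·95491 + 29850
95491 = 3·29850 + 5941
29850 = 5·5941 + 145
5941 = 40·145 + 141
145 = 1·141 + 4
141 = 35·4 + 1
4 = 4·1 + 0
gcd = 1, so a unique solution mod 1277732329 exists.
Back-substitute for the Bézout coefficients:
1 = 141 − 35·4
1 = −35·145 + 36·141
1 = 36·5941 − 1475·145
1 = −1475·29850 + 7411·5941
1 = 7411·95491 − 23708·29850
1 = −23708·1271233 + 315615·95491
1 = 315615·11536588 − 2864243·1271233
1 = −2864243·47417585 + 11772587·11536588
1 = 11772587·153789343 − 38182004·47417585
1 = −38182004·1277732329 + 317228619·153789343
So 153789343·(317228619) ≡ 1 (mod 1277732329), giving 153789343⁻¹ ≡ 317228619.
x ≡ 153789343⁻¹·248283360 ≡ 317228619·248283360 ≡ 433208578 (mod 1277732329).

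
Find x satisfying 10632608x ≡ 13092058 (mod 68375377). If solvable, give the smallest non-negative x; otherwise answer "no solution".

First find gcd(10632608, 68375377):
68375377 = 6*10632608 + 4579729
10632608 = 2*4579729 + 1473150
4579729 = 3*1473150 + 160279
1473150 = 9*160279 + 30639
160279 = 5*30639 + 7084
30639 = 4*7084 + 2303
7084 = 3*2303 + 175
2303 = 13*175 + 28
175 = 6*28 + 7
28 = 4*7 + 0
gcd = 7 and 7 | 13092058, so solutions exist. Divide through by 7: 1518944x ≡ 1870294 (mod 9767911).
Now find 1518944⁻¹ mod 9767911:
9767911 = 6·1518944 + 654247
1518944 = 2·654247 + 210450
654247 = 3·210450 + 22897
210450 = 9·22897 + 4377
22897 = 5·4377 + 1012
4377 = 4·1012 + 329
1012 = 3·329 + 25
329 = 13·25 + 4
25 = 6·4 + 1
4 = 4·1 + 0
Back-substitute:
1 = 25 − 6·4
1 = −6·329 + 79·25
1 = 79·1012 − 243·329
1 = −243·4377 + 1051·1012
1 = 1051·22897 − 5498·4377
1 = −5498·210450 + 50533·22897
1 = 50533·654247 − 157097·210450
1 = −157097·1518944 + 364727·654247
1 = 364727·9767911 − 2345459·1518944
So 1518944·(-2345459) ≡ 1 (mod 9767911), i.e. 1518944⁻¹ ≡ 7422452.
Then x ≡ 7422452·1870294 ≡ 2559777 (mod 9767911); the smallest non-negative solution is x = 2559777.

2559777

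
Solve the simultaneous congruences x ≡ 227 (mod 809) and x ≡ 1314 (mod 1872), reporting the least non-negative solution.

678978

Write x = 227 + 809·k. Then 809·k ≡ 1314 − 227 ≡ 1087 (mod 1872).
Need 809⁻¹ mod 1872. Extended Euclid on (1872, 809):
1872 = 2*809 + 254
809 = 3*254 + 47
254 = 5*47 + 19
47 = 2*19 + 9
19 = 2*9 + 1
9 = 9*1 + 0
Back-substitute:
1 = 19 − 2·9
1 = −2·47 + 5·19
1 = 5·254 − 27·47
1 = −27·809 + 86·254
1 = 86·1872 − 199·809
809⁻¹ ≡ 1673 (mod 1872), so k ≡ 1673·1087 ≡ 839 (mod 1872).
x = 227 + 809·839 = 678978.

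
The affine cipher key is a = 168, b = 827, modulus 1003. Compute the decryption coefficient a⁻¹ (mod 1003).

gcd(1003, 168) by repeated division:
1003 = 5*168 + 163
168 = 1*163 + 5
163 = 32*5 + 3
5 = 1*3 + 2
3 = 1*2 + 1
2 = 2*1 + 0
Since gcd(168, 1003) = 1, back-substitute to write 1 as a combination:
1 = 3 − 2
1 = −5 + 2·3
1 = 2·163 − 65·5
1 = −65·168 + 67·163
1 = 67·1003 − 400·168
So 168·(-400) ≡ 1 (mod 1003), and -400 ≡ 603 (mod 1003).

603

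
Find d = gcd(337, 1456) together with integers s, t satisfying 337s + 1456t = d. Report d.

1

Euclidean algorithm:
1456 = 4·337 + 108
337 = 3·108 + 13
108 = 8·13 + 4
13 = 3·4 + 1
4 = 4·1 + 0
gcd(337, 1456) = 1.
Express as a combination:
1 = 13 − 3·4
1 = −3·108 + 25·13
1 = 25·337 − 78·108
1 = −78·1456 + 337·337
So 1 = (-78)·1456 + (337)·337.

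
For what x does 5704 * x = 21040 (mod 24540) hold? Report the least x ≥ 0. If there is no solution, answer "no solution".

4435

First find gcd(5704, 24540):
24540 = 4*5704 + 1724
5704 = 3*1724 + 532
1724 = 3*532 + 128
532 = 4*128 + 20
128 = 6*20 + 8
20 = 2*8 + 4
8 = 2*4 + 0
gcd = 4 and 4 | 21040, so solutions exist. Divide through by 4: 1426x ≡ 5260 (mod 6135).
Now find 1426⁻¹ mod 6135:
6135 = 4×1426 + 431
1426 = 3×431 + 133
431 = 3×133 + 32
133 = 4×32 + 5
32 = 6×5 + 2
5 = 2×2 + 1
2 = 2×1 + 0
Back-substitute:
1 = 5 − 2·2
1 = −2·32 + 13·5
1 = 13·133 − 54·32
1 = −54·431 + 175·133
1 = 175·1426 − 579·431
1 = −579·6135 + 2491·1426
So 1426⁻¹ ≡ 2491 (mod 6135).
Then x ≡ 2491·5260 ≡ 4435 (mod 6135); the smallest non-negative solution is x = 4435.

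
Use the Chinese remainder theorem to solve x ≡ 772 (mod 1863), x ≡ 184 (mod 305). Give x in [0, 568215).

Write x = 772 + 1863·k. Then 1863·k ≡ 184 − 772 ≡ 22 (mod 305).
Need 1863⁻¹ mod 305. Extended Euclid on (305, 33):
305 = 9·33 + 8
33 = 4·8 + 1
8 = 8·1 + 0
Back-substitute:
1 = 33 − 4·8
1 = −4·305 + 37·33
1863⁻¹ ≡ 37 (mod 305), so k ≡ 37·22 ≡ 204 (mod 305).
x = 772 + 1863·204 = 380824.

380824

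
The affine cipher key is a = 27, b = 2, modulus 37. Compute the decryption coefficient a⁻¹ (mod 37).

Extended Euclidean algorithm:
37 = 1*27 + 10
27 = 2*10 + 7
10 = 1*7 + 3
7 = 2*3 + 1
3 = 3*1 + 0
The gcd is 1. Working backward:
1 = 7 − 2·3
1 = −2·10 + 3·7
1 = 3·27 − 8·10
1 = −8·37 + 11·27
So 27·11 ≡ 1 (mod 37).

11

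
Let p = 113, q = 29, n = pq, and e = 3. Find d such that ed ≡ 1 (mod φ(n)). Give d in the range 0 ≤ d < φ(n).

φ(n) = (p−1)(q−1) = 112·28 = 3136.
Need d with 3·d ≡ 1 (mod 3136). Apply the extended Euclidean algorithm:
3136 = 1045×3 + 1
3 = 3×1 + 0
Back-substitute:
1 = 3136 − 1045·3
So 3·(-1045) ≡ 1 (mod 3136), hence d ≡ -1045 ≡ 2091 (mod 3136).

2091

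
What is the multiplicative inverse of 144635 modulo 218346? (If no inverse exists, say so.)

gcd(218346, 144635) by repeated division:
218346 = 1·144635 + 73711
144635 = 1·73711 + 70924
73711 = 1·70924 + 2787
70924 = 25·2787 + 1249
2787 = 2·1249 + 289
1249 = 4·289 + 93
289 = 3·93 + 10
93 = 9·10 + 3
10 = 3·3 + 1
3 = 3·1 + 0
Since gcd(144635, 218346) = 1, back-substitute to write 1 as a combination:
1 = 10 − 3·3
1 = −3·93 + 28·10
1 = 28·289 − 87·93
1 = −87·1249 + 376·289
1 = 376·2787 − 839·1249
1 = −839·70924 + 21351·2787
1 = 21351·73711 − 22190·70924
1 = −22190·144635 + 43541·73711
1 = 43541·218346 − 65731·144635
Hence 144635⁻¹ ≡ -65731 ≡ 152615 (mod 218346).

152615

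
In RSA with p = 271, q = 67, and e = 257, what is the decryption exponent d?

φ(n) = (p−1)(q−1) = 270·66 = 17820.
Need d with 257·d ≡ 1 (mod 17820). Apply the extended Euclidean algorithm:
17820 = 69×257 + 87
257 = 2×87 + 83
87 = 1×83 + 4
83 = 20×4 + 3
4 = 1×3 + 1
3 = 3×1 + 0
Back-substitute:
1 = 4 − 3
1 = −83 + 21·4
1 = 21·87 − 22·83
1 = −22·257 + 65·87
1 = 65·17820 − 4507·257
So 257·(-4507) ≡ 1 (mod 17820), hence d ≡ -4507 ≡ 13313 (mod 17820).

13313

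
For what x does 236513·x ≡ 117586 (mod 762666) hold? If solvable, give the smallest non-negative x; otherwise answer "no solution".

First find gcd(236513, 762666):
762666 = 3*236513 + 53127
236513 = 4*53127 + 24005
53127 = 2*24005 + 5117
24005 = 4*5117 + 3537
5117 = 1*3537 + 1580
3537 = 2*1580 + 377
1580 = 4*377 + 72
377 = 5*72 + 17
72 = 4*17 + 4
17 = 4*4 + 1
4 = 4*1 + 0
gcd = 1, so a unique solution mod 762666 exists.
Back-substitute for the Bézout coefficients:
1 = 17 − 4·4
1 = −4·72 + 17·17
1 = 17·377 − 89·72
1 = −89·1580 + 373·377
1 = 373·3537 − 835·1580
1 = −835·5117 + 1208·3537
1 = 1208·24005 − 5667·5117
1 = −5667·53127 + 12542·24005
1 = 12542·236513 − 55835·53127
1 = −55835·762666 + 180047·236513
So 236513·(180047) ≡ 1 (mod 762666), giving 236513⁻¹ ≡ 180047.
x ≡ 236513⁻¹·117586 ≡ 180047·117586 ≡ 161048 (mod 762666).

161048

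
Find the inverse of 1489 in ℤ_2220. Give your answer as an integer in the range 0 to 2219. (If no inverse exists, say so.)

Extended Euclidean algorithm:
2220 = 1·1489 + 731
1489 = 2·731 + 27
731 = 27·27 + 2
27 = 13·2 + 1
2 = 2·1 + 0
gcd = 1, so the inverse exists. Back-substitute:
1 = 27 − 13·2
1 = −13·731 + 352·27
1 = 352·1489 − 717·731
1 = −717·2220 + 1069·1489
So 1489·1069 ≡ 1 (mod 2220).

1069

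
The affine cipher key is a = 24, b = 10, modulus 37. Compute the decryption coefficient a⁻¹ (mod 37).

17

Extended Euclidean algorithm:
37 = 1·24 + 13
24 = 1·13 + 11
13 = 1·11 + 2
11 = 5·2 + 1
2 = 2·1 + 0
Since gcd(24, 37) = 1, back-substitute to write 1 as a combination:
1 = 11 − 5·2
1 = −5·13 + 6·11
1 = 6·24 − 11·13
1 = −11·37 + 17·24
So 24·17 ≡ 1 (mod 37).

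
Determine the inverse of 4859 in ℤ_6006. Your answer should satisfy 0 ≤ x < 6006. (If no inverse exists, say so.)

gcd(6006, 4859) by repeated division:
6006 = 1*4859 + 1147
4859 = 4*1147 + 271
1147 = 4*271 + 63
271 = 4*63 + 19
63 = 3*19 + 6
19 = 3*6 + 1
6 = 6*1 + 0
The gcd is 1. Working backward:
1 = 19 − 3·6
1 = −3·63 + 10·19
1 = 10·271 − 43·63
1 = −43·1147 + 182·271
1 = 182·4859 − 771·1147
1 = −771·6006 + 953·4859
So 4859·953 ≡ 1 (mod 6006).

953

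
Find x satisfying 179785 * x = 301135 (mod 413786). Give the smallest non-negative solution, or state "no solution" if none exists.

First find gcd(179785, 413786):
413786 = 2·179785 + 54216
179785 = 3·54216 + 17137
54216 = 3·17137 + 2805
17137 = 6·2805 + 307
2805 = 9·307 + 42
307 = 7·42 + 13
42 = 3·13 + 3
13 = 4·3 + 1
3 = 3·1 + 0
gcd = 1, so a unique solution mod 413786 exists.
Back-substitute for the Bézout coefficients:
1 = 13 − 4·3
1 = −4·42 + 13·13
1 = 13·307 − 95·42
1 = −95·2805 + 868·307
1 = 868·17137 − 5303·2805
1 = −5303·54216 + 16777·17137
1 = 16777·179785 − 55634·54216
1 = −55634·413786 + 128045·179785
So 179785·(128045) ≡ 1 (mod 413786), giving 179785⁻¹ ≡ 128045.
x ≡ 179785⁻¹·301135 ≡ 128045·301135 ≡ 182665 (mod 413786).

182665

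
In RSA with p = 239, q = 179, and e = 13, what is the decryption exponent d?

29329

φ(n) = (p−1)(q−1) = 238·178 = 42364.
Need d with 13·d ≡ 1 (mod 42364). Apply the extended Euclidean algorithm:
42364 = 3258*13 + 10
13 = 1*10 + 3
10 = 3*3 + 1
3 = 3*1 + 0
Back-substitute:
1 = 10 − 3·3
1 = −3·13 + 4·10
1 = 4·42364 − 13035·13
So 13·(-13035) ≡ 1 (mod 42364), hence d ≡ -13035 ≡ 29329 (mod 42364).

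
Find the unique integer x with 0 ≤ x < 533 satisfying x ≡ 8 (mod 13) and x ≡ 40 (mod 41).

450

Write x = 8 + 13·k. Then 13·k ≡ 40 − 8 ≡ 32 (mod 41).
Need 13⁻¹ mod 41. Extended Euclid on (41, 13):
41 = 3*13 + 2
13 = 6*2 + 1
2 = 2*1 + 0
Back-substitute:
1 = 13 − 6·2
1 = −6·41 + 19·13
13⁻¹ ≡ 19 (mod 41), so k ≡ 19·32 ≡ 34 (mod 41).
x = 8 + 13·34 = 450.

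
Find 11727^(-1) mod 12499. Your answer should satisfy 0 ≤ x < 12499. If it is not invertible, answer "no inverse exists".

Extended Euclidean algorithm:
12499 = 1·11727 + 772
11727 = 15·772 + 147
772 = 5·147 + 37
147 = 3·37 + 36
37 = 1·36 + 1
36 = 36·1 + 0
Since gcd(11727, 12499) = 1, back-substitute to write 1 as a combination:
1 = 37 − 36
1 = −147 + 4·37
1 = 4·772 − 21·147
1 = −21·11727 + 319·772
1 = 319·12499 − 340·11727
So 11727·(-340) ≡ 1 (mod 12499), and -340 ≡ 12159 (mod 12499).

12159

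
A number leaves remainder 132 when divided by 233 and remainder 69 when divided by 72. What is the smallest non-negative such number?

Write x = 132 + 233·k. Then 233·k ≡ 69 − 132 ≡ 9 (mod 72).
Need 233⁻¹ mod 72. Extended Euclid on (72, 17):
72 = 4·17 + 4
17 = 4·4 + 1
4 = 4·1 + 0
Back-substitute:
1 = 17 − 4·4
1 = −4·72 + 17·17
233⁻¹ ≡ 17 (mod 72), so k ≡ 17·9 ≡ 9 (mod 72).
x = 132 + 233·9 = 2229.

2229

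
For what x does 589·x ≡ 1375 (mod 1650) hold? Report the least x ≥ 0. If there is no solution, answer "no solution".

1375

First find gcd(589, 1650):
1650 = 2*589 + 472
589 = 1*472 + 117
472 = 4*117 + 4
117 = 29*4 + 1
4 = 4*1 + 0
gcd = 1, so a unique solution mod 1650 exists.
Back-substitute for the Bézout coefficients:
1 = 117 − 29·4
1 = −29·472 + 117·117
1 = 117·589 − 146·472
1 = −146·1650 + 409·589
So 589·(409) ≡ 1 (mod 1650), giving 589⁻¹ ≡ 409.
x ≡ 589⁻¹·1375 ≡ 409·1375 ≡ 1375 (mod 1650).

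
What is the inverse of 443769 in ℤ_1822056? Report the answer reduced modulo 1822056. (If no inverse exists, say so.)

Euclidean algorithm on 1822056, 443769:
1822056 = 4×443769 + 46980
443769 = 9×46980 + 20949
46980 = 2×20949 + 5082
20949 = 4×5082 + 621
5082 = 8×621 + 114
621 = 5×114 + 51
114 = 2×51 + 12
51 = 4×12 + 3
12 = 4×3 + 0
gcd(443769, 1822056) = 3 ≠ 1, so 443769 has no multiplicative inverse modulo 1822056.

no inverse exists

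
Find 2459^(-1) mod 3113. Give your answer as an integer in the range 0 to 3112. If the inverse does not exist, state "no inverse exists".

Run Euclid on (3113, 2459):
3113 = 1·2459 + 654
2459 = 3·654 + 497
654 = 1·497 + 157
497 = 3·157 + 26
157 = 6·26 + 1
26 = 26·1 + 0
Since gcd(2459, 3113) = 1, back-substitute to write 1 as a combination:
1 = 157 − 6·26
1 = −6·497 + 19·157
1 = 19·654 − 25·497
1 = −25·2459 + 94·654
1 = 94·3113 − 119·2459
Thus 2459·(-119) ≡ 1 (mod 3113); reducing, -119 mod 3113 = 2994.

2994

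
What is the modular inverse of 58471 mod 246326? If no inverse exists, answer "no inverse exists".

219381

Run Euclid on (246326, 58471):
246326 = 4*58471 + 12442
58471 = 4*12442 + 8703
12442 = 1*8703 + 3739
8703 = 2*3739 + 1225
3739 = 3*1225 + 64
1225 = 19*64 + 9
64 = 7*9 + 1
9 = 9*1 + 0
gcd = 1, so the inverse exists. Back-substitute:
1 = 64 − 7·9
1 = −7·1225 + 134·64
1 = 134·3739 − 409·1225
1 = −409·8703 + 952·3739
1 = 952·12442 − 1361·8703
1 = −1361·58471 + 6396·12442
1 = 6396·246326 − 26945·58471
Hence 58471⁻¹ ≡ -26945 ≡ 219381 (mod 246326).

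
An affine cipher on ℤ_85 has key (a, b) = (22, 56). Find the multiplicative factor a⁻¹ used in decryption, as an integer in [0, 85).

58

Apply the Euclidean algorithm to 85 and 22:
85 = 3*22 + 19
22 = 1*19 + 3
19 = 6*3 + 1
3 = 3*1 + 0
The gcd is 1. Working backward:
1 = 19 − 6·3
1 = −6·22 + 7·19
1 = 7·85 − 27·22
So 22·(-27) ≡ 1 (mod 85), and -27 ≡ 58 (mod 85).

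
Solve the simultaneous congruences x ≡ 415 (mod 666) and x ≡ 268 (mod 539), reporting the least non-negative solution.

163585

Write x = 415 + 666·k. Then 666·k ≡ 268 − 415 ≡ 392 (mod 539).
Need 666⁻¹ mod 539. Extended Euclid on (539, 127):
539 = 4·127 + 31
127 = 4·31 + 3
31 = 10·3 + 1
3 = 3·1 + 0
Back-substitute:
1 = 31 − 10·3
1 = −10·127 + 41·31
1 = 41·539 − 174·127
666⁻¹ ≡ 365 (mod 539), so k ≡ 365·392 ≡ 245 (mod 539).
x = 415 + 666·245 = 163585.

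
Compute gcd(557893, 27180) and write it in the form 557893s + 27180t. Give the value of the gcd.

1

Apply Euclid's algorithm to 557893 and 27180:
557893 = 20*27180 + 14293
27180 = 1*14293 + 12887
14293 = 1*12887 + 1406
12887 = 9*1406 + 233
1406 = 6*233 + 8
233 = 29*8 + 1
8 = 8*1 + 0
gcd(557893, 27180) = 1.
Express as a combination:
1 = 233 − 29·8
1 = −29·1406 + 175·233
1 = 175·12887 − 1604·1406
1 = −1604·14293 + 1779·12887
1 = 1779·27180 − 3383·14293
1 = −3383·557893 + 69439·27180
So 1 = (-3383)·557893 + (69439)·27180.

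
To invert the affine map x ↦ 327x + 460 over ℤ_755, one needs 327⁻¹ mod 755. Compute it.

598

Extended Euclidean algorithm:
755 = 2·327 + 101
327 = 3·101 + 24
101 = 4·24 + 5
24 = 4·5 + 4
5 = 1·4 + 1
4 = 4·1 + 0
gcd = 1, so the inverse exists. Back-substitute:
1 = 5 − 4
1 = −24 + 5·5
1 = 5·101 − 21·24
1 = −21·327 + 68·101
1 = 68·755 − 157·327
Hence 327⁻¹ ≡ -157 ≡ 598 (mod 755).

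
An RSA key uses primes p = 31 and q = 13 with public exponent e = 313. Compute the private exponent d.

337

φ(n) = (p−1)(q−1) = 30·12 = 360.
Need d with 313·d ≡ 1 (mod 360). Apply the extended Euclidean algorithm:
360 = 1×313 + 47
313 = 6×47 + 31
47 = 1×31 + 16
31 = 1×16 + 15
16 = 1×15 + 1
15 = 15×1 + 0
Back-substitute:
1 = 16 − 15
1 = −31 + 2·16
1 = 2·47 − 3·31
1 = −3·313 + 20·47
1 = 20·360 − 23·313
So 313·(-23) ≡ 1 (mod 360), hence d ≡ -23 ≡ 337 (mod 360).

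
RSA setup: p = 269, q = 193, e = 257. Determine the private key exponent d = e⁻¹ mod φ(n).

15617

φ(n) = (p−1)(q−1) = 268·192 = 51456.
Need d with 257·d ≡ 1 (mod 51456). Apply the extended Euclidean algorithm:
51456 = 200*257 + 56
257 = 4*56 + 33
56 = 1*33 + 23
33 = 1*23 + 10
23 = 2*10 + 3
10 = 3*3 + 1
3 = 3*1 + 0
Back-substitute:
1 = 10 − 3·3
1 = −3·23 + 7·10
1 = 7·33 − 10·23
1 = −10·56 + 17·33
1 = 17·257 − 78·56
1 = −78·51456 + 15617·257
So 257·15617 ≡ 1 (mod 51456), hence d = 15617.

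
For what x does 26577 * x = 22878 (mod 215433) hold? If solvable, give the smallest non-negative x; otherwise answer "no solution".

First find gcd(26577, 215433):
215433 = 8×26577 + 2817
26577 = 9×2817 + 1224
2817 = 2×1224 + 369
1224 = 3×369 + 117
369 = 3×117 + 18
117 = 6×18 + 9
18 = 2×9 + 0
gcd = 9 and 9 | 22878, so solutions exist. Divide through by 9: 2953x ≡ 2542 (mod 23937).
Now find 2953⁻¹ mod 23937:
23937 = 8*2953 + 313
2953 = 9*313 + 136
313 = 2*136 + 41
136 = 3*41 + 13
41 = 3*13 + 2
13 = 6*2 + 1
2 = 2*1 + 0
Back-substitute:
1 = 13 − 6·2
1 = −6·41 + 19·13
1 = 19·136 − 63·41
1 = −63·313 + 145·136
1 = 145·2953 − 1368·313
1 = −1368·23937 + 11089·2953
So 2953⁻¹ ≡ 11089 (mod 23937).
Then x ≡ 11089·2542 ≡ 14389 (mod 23937); the smallest non-negative solution is x = 14389.

14389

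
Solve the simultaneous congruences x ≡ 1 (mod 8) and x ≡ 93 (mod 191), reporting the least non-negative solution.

857

Write x = 1 + 8·k. Then 8·k ≡ 93 − 1 ≡ 92 (mod 191).
Need 8⁻¹ mod 191. Extended Euclid on (191, 8):
191 = 23*8 + 7
8 = 1*7 + 1
7 = 7*1 + 0
Back-substitute:
1 = 8 − 7
1 = −191 + 24·8
8⁻¹ ≡ 24 (mod 191), so k ≡ 24·92 ≡ 107 (mod 191).
x = 1 + 8·107 = 857.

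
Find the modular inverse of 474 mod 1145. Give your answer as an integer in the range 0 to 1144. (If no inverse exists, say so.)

959

gcd(1145, 474) by repeated division:
1145 = 2·474 + 197
474 = 2·197 + 80
197 = 2·80 + 37
80 = 2·37 + 6
37 = 6·6 + 1
6 = 6·1 + 0
Since gcd(474, 1145) = 1, back-substitute to write 1 as a combination:
1 = 37 − 6·6
1 = −6·80 + 13·37
1 = 13·197 − 32·80
1 = −32·474 + 77·197
1 = 77·1145 − 186·474
Thus 474·(-186) ≡ 1 (mod 1145); reducing, -186 mod 1145 = 959.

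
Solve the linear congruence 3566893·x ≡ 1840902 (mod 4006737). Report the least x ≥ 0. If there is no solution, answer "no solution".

3631551

First find gcd(3566893, 4006737):
4006737 = 1*3566893 + 439844
3566893 = 8*439844 + 48141
439844 = 9*48141 + 6575
48141 = 7*6575 + 2116
6575 = 3*2116 + 227
2116 = 9*227 + 73
227 = 3*73 + 8
73 = 9*8 + 1
8 = 8*1 + 0
gcd = 1, so a unique solution mod 4006737 exists.
Back-substitute for the Bézout coefficients:
1 = 73 − 9·8
1 = −9·227 + 28·73
1 = 28·2116 − 261·227
1 = −261·6575 + 811·2116
1 = 811·48141 − 5938·6575
1 = −5938·439844 + 54253·48141
1 = 54253·3566893 − 439962·439844
1 = −439962·4006737 + 494215·3566893
So 3566893·(494215) ≡ 1 (mod 4006737), giving 3566893⁻¹ ≡ 494215.
x ≡ 3566893⁻¹·1840902 ≡ 494215·1840902 ≡ 3631551 (mod 4006737).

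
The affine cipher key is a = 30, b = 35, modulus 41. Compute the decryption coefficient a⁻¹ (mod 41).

26

Run Euclid on (41, 30):
41 = 1×30 + 11
30 = 2×11 + 8
11 = 1×8 + 3
8 = 2×3 + 2
3 = 1×2 + 1
2 = 2×1 + 0
gcd = 1, so the inverse exists. Back-substitute:
1 = 3 − 2
1 = −8 + 3·3
1 = 3·11 − 4·8
1 = −4·30 + 11·11
1 = 11·41 − 15·30
Thus 30·(-15) ≡ 1 (mod 41); reducing, -15 mod 41 = 26.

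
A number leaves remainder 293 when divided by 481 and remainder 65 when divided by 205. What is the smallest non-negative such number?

8470

Write x = 293 + 481·k. Then 481·k ≡ 65 − 293 ≡ 182 (mod 205).
Need 481⁻¹ mod 205. Extended Euclid on (205, 71):
205 = 2×71 + 63
71 = 1×63 + 8
63 = 7×8 + 7
8 = 1×7 + 1
7 = 7×1 + 0
Back-substitute:
1 = 8 − 7
1 = −63 + 8·8
1 = 8·71 − 9·63
1 = −9·205 + 26·71
481⁻¹ ≡ 26 (mod 205), so k ≡ 26·182 ≡ 17 (mod 205).
x = 293 + 481·17 = 8470.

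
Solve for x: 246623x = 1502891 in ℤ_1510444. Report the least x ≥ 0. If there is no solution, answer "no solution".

58489

First find gcd(246623, 1510444):
1510444 = 6·246623 + 30706
246623 = 8·30706 + 975
30706 = 31·975 + 481
975 = 2·481 + 13
481 = 37·13 + 0
gcd = 13 and 13 | 1502891, so solutions exist. Divide through by 13: 18971x ≡ 115607 (mod 116188).
Now find 18971⁻¹ mod 116188:
116188 = 6*18971 + 2362
18971 = 8*2362 + 75
2362 = 31*75 + 37
75 = 2*37 + 1
37 = 37*1 + 0
Back-substitute:
1 = 75 − 2·37
1 = −2·2362 + 63·75
1 = 63·18971 − 506·2362
1 = −506·116188 + 3099·18971
So 18971⁻¹ ≡ 3099 (mod 116188).
Then x ≡ 3099·115607 ≡ 58489 (mod 116188); the smallest non-negative solution is x = 58489.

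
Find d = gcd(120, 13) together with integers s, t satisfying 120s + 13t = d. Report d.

1

Apply Euclid's algorithm to 120 and 13:
120 = 9×13 + 3
13 = 4×3 + 1
3 = 3×1 + 0
gcd(120, 13) = 1.
Express as a combination:
1 = 13 − 4·3
1 = −4·120 + 37·13
So 1 = (-4)·120 + (37)·13.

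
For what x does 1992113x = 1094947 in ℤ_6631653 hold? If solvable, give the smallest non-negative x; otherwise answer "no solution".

3416210

First find gcd(1992113, 6631653):
6631653 = 3*1992113 + 655314
1992113 = 3*655314 + 26171
655314 = 25*26171 + 1039
26171 = 25*1039 + 196
1039 = 5*196 + 59
196 = 3*59 + 19
59 = 3*19 + 2
19 = 9*2 + 1
2 = 2*1 + 0
gcd = 1, so a unique solution mod 6631653 exists.
Back-substitute for the Bézout coefficients:
1 = 19 − 9·2
1 = −9·59 + 28·19
1 = 28·196 − 93·59
1 = −93·1039 + 493·196
1 = 493·26171 − 12418·1039
1 = −12418·655314 + 310943·26171
1 = 310943·1992113 − 945247·655314
1 = −945247·6631653 + 3146684·1992113
So 1992113·(3146684) ≡ 1 (mod 6631653), giving 1992113⁻¹ ≡ 3146684.
x ≡ 1992113⁻¹·1094947 ≡ 3146684·1094947 ≡ 3416210 (mod 6631653).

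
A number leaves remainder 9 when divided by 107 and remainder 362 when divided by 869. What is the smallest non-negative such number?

Write x = 9 + 107·k. Then 107·k ≡ 362 − 9 ≡ 353 (mod 869).
Need 107⁻¹ mod 869. Extended Euclid on (869, 107):
869 = 8*107 + 13
107 = 8*13 + 3
13 = 4*3 + 1
3 = 3*1 + 0
Back-substitute:
1 = 13 − 4·3
1 = −4·107 + 33·13
1 = 33·869 − 268·107
107⁻¹ ≡ 601 (mod 869), so k ≡ 601·353 ≡ 117 (mod 869).
x = 9 + 107·117 = 12528.

12528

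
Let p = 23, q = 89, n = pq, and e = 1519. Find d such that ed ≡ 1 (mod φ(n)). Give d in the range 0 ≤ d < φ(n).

φ(n) = (p−1)(q−1) = 22·88 = 1936.
Need d with 1519·d ≡ 1 (mod 1936). Apply the extended Euclidean algorithm:
1936 = 1·1519 + 417
1519 = 3·417 + 268
417 = 1·268 + 149
268 = 1·149 + 119
149 = 1·119 + 30
119 = 3·30 + 29
30 = 1·29 + 1
29 = 29·1 + 0
Back-substitute:
1 = 30 − 29
1 = −119 + 4·30
1 = 4·149 − 5·119
1 = −5·268 + 9·149
1 = 9·417 − 14·268
1 = −14·1519 + 51·417
1 = 51·1936 − 65·1519
So 1519·(-65) ≡ 1 (mod 1936), hence d ≡ -65 ≡ 1871 (mod 1936).

1871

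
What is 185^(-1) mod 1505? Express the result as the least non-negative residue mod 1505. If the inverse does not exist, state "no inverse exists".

Euclidean algorithm on 1505, 185:
1505 = 8×185 + 25
185 = 7×25 + 10
25 = 2×10 + 5
10 = 2×5 + 0
Since gcd = 5 > 1, 185 is not a unit mod 1505.

no inverse exists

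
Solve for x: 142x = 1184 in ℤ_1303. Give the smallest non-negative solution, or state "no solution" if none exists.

981

First find gcd(142, 1303):
1303 = 9·142 + 25
142 = 5·25 + 17
25 = 1·17 + 8
17 = 2·8 + 1
8 = 8·1 + 0
gcd = 1, so a unique solution mod 1303 exists.
Back-substitute for the Bézout coefficients:
1 = 17 − 2·8
1 = −2·25 + 3·17
1 = 3·142 − 17·25
1 = −17·1303 + 156·142
So 142·(156) ≡ 1 (mod 1303), giving 142⁻¹ ≡ 156.
x ≡ 142⁻¹·1184 ≡ 156·1184 ≡ 981 (mod 1303).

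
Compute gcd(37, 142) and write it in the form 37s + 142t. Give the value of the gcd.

1

Apply Euclid's algorithm to 142 and 37:
142 = 3×37 + 31
37 = 1×31 + 6
31 = 5×6 + 1
6 = 6×1 + 0
gcd(37, 142) = 1.
Express as a combination:
1 = 31 − 5·6
1 = −5·37 + 6·31
1 = 6·142 − 23·37
So 1 = (6)·142 + (-23)·37.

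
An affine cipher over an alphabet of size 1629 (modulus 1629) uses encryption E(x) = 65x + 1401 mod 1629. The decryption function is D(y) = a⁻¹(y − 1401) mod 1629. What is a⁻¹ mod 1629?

401

Extended Euclidean algorithm:
1629 = 25*65 + 4
65 = 16*4 + 1
4 = 4*1 + 0
gcd = 1, so the inverse exists. Back-substitute:
1 = 65 − 16·4
1 = −16·1629 + 401·65
So 65·401 ≡ 1 (mod 1629).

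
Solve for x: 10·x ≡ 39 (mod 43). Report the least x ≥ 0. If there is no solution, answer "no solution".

34

First find gcd(10, 43):
43 = 4·10 + 3
10 = 3·3 + 1
3 = 3·1 + 0
gcd = 1, so a unique solution mod 43 exists.
Back-substitute for the Bézout coefficients:
1 = 10 − 3·3
1 = −3·43 + 13·10
So 10·(13) ≡ 1 (mod 43), giving 10⁻¹ ≡ 13.
x ≡ 10⁻¹·39 ≡ 13·39 ≡ 34 (mod 43).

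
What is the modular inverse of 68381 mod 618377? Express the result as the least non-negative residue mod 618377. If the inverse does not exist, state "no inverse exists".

186478

Apply the Euclidean algorithm to 618377 and 68381:
618377 = 9×68381 + 2948
68381 = 23×2948 + 577
2948 = 5×577 + 63
577 = 9×63 + 10
63 = 6×10 + 3
10 = 3×3 + 1
3 = 3×1 + 0
gcd = 1, so the inverse exists. Back-substitute:
1 = 10 − 3·3
1 = −3·63 + 19·10
1 = 19·577 − 174·63
1 = −174·2948 + 889·577
1 = 889·68381 − 20621·2948
1 = −20621·618377 + 186478·68381
So 68381·186478 ≡ 1 (mod 618377).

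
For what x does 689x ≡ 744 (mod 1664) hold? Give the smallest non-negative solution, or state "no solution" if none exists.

gcd(689, 1664):
1664 = 2×689 + 286
689 = 2×286 + 117
286 = 2×117 + 52
117 = 2×52 + 13
52 = 4×13 + 0
gcd = 13, but 13 ∤ 744, so the congruence has no solution.

no solution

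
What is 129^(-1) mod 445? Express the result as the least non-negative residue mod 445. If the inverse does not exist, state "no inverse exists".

69

Extended Euclidean algorithm:
445 = 3*129 + 58
129 = 2*58 + 13
58 = 4*13 + 6
13 = 2*6 + 1
6 = 6*1 + 0
gcd = 1, so the inverse exists. Back-substitute:
1 = 13 − 2·6
1 = −2·58 + 9·13
1 = 9·129 − 20·58
1 = −20·445 + 69·129
So 129·69 ≡ 1 (mod 445).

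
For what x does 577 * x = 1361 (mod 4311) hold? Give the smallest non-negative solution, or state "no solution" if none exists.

488

First find gcd(577, 4311):
4311 = 7·577 + 272
577 = 2·272 + 33
272 = 8·33 + 8
33 = 4·8 + 1
8 = 8·1 + 0
gcd = 1, so a unique solution mod 4311 exists.
Back-substitute for the Bézout coefficients:
1 = 33 − 4·8
1 = −4·272 + 33·33
1 = 33·577 − 70·272
1 = −70·4311 + 523·577
So 577·(523) ≡ 1 (mod 4311), giving 577⁻¹ ≡ 523.
x ≡ 577⁻¹·1361 ≡ 523·1361 ≡ 488 (mod 4311).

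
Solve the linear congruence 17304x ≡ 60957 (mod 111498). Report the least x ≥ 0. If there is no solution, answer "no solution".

gcd(17304, 111498):
111498 = 6·17304 + 7674
17304 = 2·7674 + 1956
7674 = 3·1956 + 1806
1956 = 1·1806 + 150
1806 = 12·150 + 6
150 = 25·6 + 0
gcd = 6, but 6 ∤ 60957, so the congruence has no solution.

no solution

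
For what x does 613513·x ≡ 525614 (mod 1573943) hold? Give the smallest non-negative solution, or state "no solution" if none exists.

First find gcd(613513, 1573943):
1573943 = 2×613513 + 346917
613513 = 1×346917 + 266596
346917 = 1×266596 + 80321
266596 = 3×80321 + 25633
80321 = 3×25633 + 3422
25633 = 7×3422 + 1679
3422 = 2×1679 + 64
1679 = 26×64 + 15
64 = 4×15 + 4
15 = 3×4 + 3
4 = 1×3 + 1
3 = 3×1 + 0
gcd = 1, so a unique solution mod 1573943 exists.
Back-substitute for the Bézout coefficients:
1 = 4 − 3
1 = −15 + 4·4
1 = 4·64 − 17·15
1 = −17·1679 + 446·64
1 = 446·3422 − 909·1679
1 = −909·25633 + 6809·3422
1 = 6809·80321 − 21336·25633
1 = −21336·266596 + 70817·80321
1 = 70817·346917 − 92153·266596
1 = −92153·613513 + 162970·346917
1 = 162970·1573943 − 418093·613513
So 613513·(-418093) ≡ 1 (mod 1573943), giving 613513⁻¹ ≡ 1155850.
x ≡ 613513⁻¹·525614 ≡ 1155850·525614 ≡ 1535444 (mod 1573943).

1535444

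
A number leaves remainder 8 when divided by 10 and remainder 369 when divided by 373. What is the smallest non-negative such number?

Write x = 8 + 10·k. Then 10·k ≡ 369 − 8 ≡ 361 (mod 373).
Need 10⁻¹ mod 373. Extended Euclid on (373, 10):
373 = 37*10 + 3
10 = 3*3 + 1
3 = 3*1 + 0
Back-substitute:
1 = 10 − 3·3
1 = −3·373 + 112·10
10⁻¹ ≡ 112 (mod 373), so k ≡ 112·361 ≡ 148 (mod 373).
x = 8 + 10·148 = 1488.

1488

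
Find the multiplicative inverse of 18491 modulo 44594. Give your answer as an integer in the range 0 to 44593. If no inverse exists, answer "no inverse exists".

Compute gcd(18491, 44594):
44594 = 2×18491 + 7612
18491 = 2×7612 + 3267
7612 = 2×3267 + 1078
3267 = 3×1078 + 33
1078 = 32×33 + 22
33 = 1×22 + 11
22 = 2×11 + 0
The gcd is 11, not 1, hence no inverse exists.

no inverse exists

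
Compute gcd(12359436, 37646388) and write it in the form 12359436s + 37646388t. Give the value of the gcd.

Euclidean algorithm:
37646388 = 3*12359436 + 568080
12359436 = 21*568080 + 429756
568080 = 1*429756 + 138324
429756 = 3*138324 + 14784
138324 = 9*14784 + 5268
14784 = 2*5268 + 4248
5268 = 1*4248 + 1020
4248 = 4*1020 + 168
1020 = 6*168 + 12
168 = 14*12 + 0
gcd(12359436, 37646388) = 12.
Working backward:
12 = 1020 − 6·168
12 = −6·4248 + 25·1020
12 = 25·5268 − 31·4248
12 = −31·14784 + 87·5268
12 = 87·138324 − 814·14784
12 = −814·429756 + 2529·138324
12 = 2529·568080 − 3343·429756
12 = −3343·12359436 + 72732·568080
12 = 72732·37646388 − 221539·12359436
So 12 = (72732)·37646388 + (-221539)·12359436.

12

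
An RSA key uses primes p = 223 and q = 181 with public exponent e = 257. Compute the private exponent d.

φ(n) = (p−1)(q−1) = 222·180 = 39960.
Need d with 257·d ≡ 1 (mod 39960). Apply the extended Euclidean algorithm:
39960 = 155·257 + 125
257 = 2·125 + 7
125 = 17·7 + 6
7 = 1·6 + 1
6 = 6·1 + 0
Back-substitute:
1 = 7 − 6
1 = −125 + 18·7
1 = 18·257 − 37·125
1 = −37·39960 + 5753·257
So 257·5753 ≡ 1 (mod 39960), hence d = 5753.

5753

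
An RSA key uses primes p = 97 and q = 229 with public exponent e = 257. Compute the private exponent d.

21377

φ(n) = (p−1)(q−1) = 96·228 = 21888.
Need d with 257·d ≡ 1 (mod 21888). Apply the extended Euclidean algorithm:
21888 = 85×257 + 43
257 = 5×43 + 42
43 = 1×42 + 1
42 = 42×1 + 0
Back-substitute:
1 = 43 − 42
1 = −257 + 6·43
1 = 6·21888 − 511·257
So 257·(-511) ≡ 1 (mod 21888), hence d ≡ -511 ≡ 21377 (mod 21888).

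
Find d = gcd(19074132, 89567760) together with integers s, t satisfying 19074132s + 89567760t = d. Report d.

12

Euclidean algorithm:
89567760 = 4*19074132 + 13271232
19074132 = 1*13271232 + 5802900
13271232 = 2*5802900 + 1665432
5802900 = 3*1665432 + 806604
1665432 = 2*806604 + 52224
806604 = 15*52224 + 23244
52224 = 2*23244 + 5736
23244 = 4*5736 + 300
5736 = 19*300 + 36
300 = 8*36 + 12
36 = 3*12 + 0
gcd(19074132, 89567760) = 12.
Back-substituting:
12 = 300 − 8·36
12 = −8·5736 + 153·300
12 = 153·23244 − 620·5736
12 = −620·52224 + 1393·23244
12 = 1393·806604 − 21515·52224
12 = −21515·1665432 + 44423·806604
12 = 44423·5802900 − 154784·1665432
12 = −154784·13271232 + 353991·5802900
12 = 353991·19074132 − 508775·13271232
12 = −508775·89567760 + 2389091·19074132
So 12 = (-508775)·89567760 + (2389091)·19074132.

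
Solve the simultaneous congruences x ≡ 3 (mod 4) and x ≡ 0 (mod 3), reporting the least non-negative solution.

3

Write x = 3 + 4·k. Then 4·k ≡ 0 − 3 ≡ 0 (mod 3).
Need 4⁻¹ mod 3. Extended Euclid on (3, 1):
3 = 3×1 + 0
4⁻¹ ≡ 1 (mod 3), so k ≡ 1·0 ≡ 0 (mod 3).
x = 3 + 4·0 = 3.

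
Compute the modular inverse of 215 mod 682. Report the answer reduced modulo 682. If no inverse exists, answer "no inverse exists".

387

Apply the Euclidean algorithm to 682 and 215:
682 = 3*215 + 37
215 = 5*37 + 30
37 = 1*30 + 7
30 = 4*7 + 2
7 = 3*2 + 1
2 = 2*1 + 0
Since gcd(215, 682) = 1, back-substitute to write 1 as a combination:
1 = 7 − 3·2
1 = −3·30 + 13·7
1 = 13·37 − 16·30
1 = −16·215 + 93·37
1 = 93·682 − 295·215
So 215·(-295) ≡ 1 (mod 682), and -295 ≡ 387 (mod 682).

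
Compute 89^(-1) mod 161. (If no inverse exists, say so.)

Run Euclid on (161, 89):
161 = 1·89 + 72
89 = 1·72 + 17
72 = 4·17 + 4
17 = 4·4 + 1
4 = 4·1 + 0
Since gcd(89, 161) = 1, back-substitute to write 1 as a combination:
1 = 17 − 4·4
1 = −4·72 + 17·17
1 = 17·89 − 21·72
1 = −21·161 + 38·89
So 89·38 ≡ 1 (mod 161).

38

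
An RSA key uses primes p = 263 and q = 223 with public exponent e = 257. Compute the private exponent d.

10637

φ(n) = (p−1)(q−1) = 262·222 = 58164.
Need d with 257·d ≡ 1 (mod 58164). Apply the extended Euclidean algorithm:
58164 = 226·257 + 82
257 = 3·82 + 11
82 = 7·11 + 5
11 = 2·5 + 1
5 = 5·1 + 0
Back-substitute:
1 = 11 − 2·5
1 = −2·82 + 15·11
1 = 15·257 − 47·82
1 = −47·58164 + 10637·257
So 257·10637 ≡ 1 (mod 58164), hence d = 10637.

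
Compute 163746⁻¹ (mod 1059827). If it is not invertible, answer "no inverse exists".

27773

Run Euclid on (1059827, 163746):
1059827 = 6*163746 + 77351
163746 = 2*77351 + 9044
77351 = 8*9044 + 4999
9044 = 1*4999 + 4045
4999 = 1*4045 + 954
4045 = 4*954 + 229
954 = 4*229 + 38
229 = 6*38 + 1
38 = 38*1 + 0
Since gcd(163746, 1059827) = 1, back-substitute to write 1 as a combination:
1 = 229 − 6·38
1 = −6·954 + 25·229
1 = 25·4045 − 106·954
1 = −106·4999 + 131·4045
1 = 131·9044 − 237·4999
1 = −237·77351 + 2027·9044
1 = 2027·163746 − 4291·77351
1 = −4291·1059827 + 27773·163746
So 163746·27773 ≡ 1 (mod 1059827).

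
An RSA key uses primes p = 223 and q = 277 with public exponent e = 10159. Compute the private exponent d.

φ(n) = (p−1)(q−1) = 222·276 = 61272.
Need d with 10159·d ≡ 1 (mod 61272). Apply the extended Euclidean algorithm:
61272 = 6*10159 + 318
10159 = 31*318 + 301
318 = 1*301 + 17
301 = 17*17 + 12
17 = 1*12 + 5
12 = 2*5 + 2
5 = 2*2 + 1
2 = 2*1 + 0
Back-substitute:
1 = 5 − 2·2
1 = −2·12 + 5·5
1 = 5·17 − 7·12
1 = −7·301 + 124·17
1 = 124·318 − 131·301
1 = −131·10159 + 4185·318
1 = 4185·61272 − 25241·10159
So 10159·(-25241) ≡ 1 (mod 61272), hence d ≡ -25241 ≡ 36031 (mod 61272).

36031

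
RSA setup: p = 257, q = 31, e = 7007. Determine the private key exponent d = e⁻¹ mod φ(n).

φ(n) = (p−1)(q−1) = 256·30 = 7680.
Need d with 7007·d ≡ 1 (mod 7680). Apply the extended Euclidean algorithm:
7680 = 1*7007 + 673
7007 = 10*673 + 277
673 = 2*277 + 119
277 = 2*119 + 39
119 = 3*39 + 2
39 = 19*2 + 1
2 = 2*1 + 0
Back-substitute:
1 = 39 − 19·2
1 = −19·119 + 58·39
1 = 58·277 − 135·119
1 = −135·673 + 328·277
1 = 328·7007 − 3415·673
1 = −3415·7680 + 3743·7007
So 7007·3743 ≡ 1 (mod 7680), hence d = 3743.

3743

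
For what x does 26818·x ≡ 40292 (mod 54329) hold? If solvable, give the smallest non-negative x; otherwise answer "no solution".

gcd(26818, 54329):
54329 = 2·26818 + 693
26818 = 38·693 + 484
693 = 1·484 + 209
484 = 2·209 + 66
209 = 3·66 + 11
66 = 6·11 + 0
gcd = 11, but 11 ∤ 40292, so the congruence has no solution.

no solution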